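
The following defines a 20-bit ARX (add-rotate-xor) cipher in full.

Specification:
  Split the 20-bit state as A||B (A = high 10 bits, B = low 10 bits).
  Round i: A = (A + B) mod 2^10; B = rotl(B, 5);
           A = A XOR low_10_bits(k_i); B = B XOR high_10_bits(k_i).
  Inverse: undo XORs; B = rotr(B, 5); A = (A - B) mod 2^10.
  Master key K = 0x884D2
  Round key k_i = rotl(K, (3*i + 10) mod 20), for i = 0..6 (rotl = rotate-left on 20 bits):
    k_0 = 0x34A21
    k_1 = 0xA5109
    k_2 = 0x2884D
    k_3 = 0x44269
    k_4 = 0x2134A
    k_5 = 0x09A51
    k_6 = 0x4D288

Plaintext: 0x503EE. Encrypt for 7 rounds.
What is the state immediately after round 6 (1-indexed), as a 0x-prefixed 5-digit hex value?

0x3D6CB

s_0 = plaintext = 0x503EE
s_1 = Round(s_0, k_0) = 0xC3D0D
s_2 = Round(s_1, k_1) = 0x4573C
s_3 = Round(s_2, k_2) = 0x0733B
s_4 = Round(s_3, k_3) = 0x4FA69
s_5 = Round(s_4, k_4) = 0x3B5B7
s_6 = Round(s_5, k_5) = 0x3D6CB
s_7 = Round(s_6, k_6) = 0x52042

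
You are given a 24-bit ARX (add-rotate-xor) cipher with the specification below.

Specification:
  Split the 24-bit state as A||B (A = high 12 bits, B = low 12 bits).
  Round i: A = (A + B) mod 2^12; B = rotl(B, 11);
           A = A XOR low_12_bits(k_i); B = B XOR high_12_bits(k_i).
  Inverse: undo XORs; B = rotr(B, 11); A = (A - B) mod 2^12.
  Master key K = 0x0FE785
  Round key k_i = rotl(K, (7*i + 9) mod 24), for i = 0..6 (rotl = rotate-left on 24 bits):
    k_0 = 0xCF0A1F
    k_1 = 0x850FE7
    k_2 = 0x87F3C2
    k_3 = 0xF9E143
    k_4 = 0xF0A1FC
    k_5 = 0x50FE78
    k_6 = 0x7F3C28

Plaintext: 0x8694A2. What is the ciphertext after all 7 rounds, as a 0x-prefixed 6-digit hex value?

0x6AD4FA

s_0 = plaintext = 0x8694A2
s_1 = Round(s_0, k_0) = 0x714EA1
s_2 = Round(s_1, k_1) = 0xA52700
s_3 = Round(s_2, k_2) = 0x290BFF
s_4 = Round(s_3, k_3) = 0xFCC261
s_5 = Round(s_4, k_4) = 0x3D163A
s_6 = Round(s_5, k_5) = 0x473612
s_7 = Round(s_6, k_6) = 0x6AD4FA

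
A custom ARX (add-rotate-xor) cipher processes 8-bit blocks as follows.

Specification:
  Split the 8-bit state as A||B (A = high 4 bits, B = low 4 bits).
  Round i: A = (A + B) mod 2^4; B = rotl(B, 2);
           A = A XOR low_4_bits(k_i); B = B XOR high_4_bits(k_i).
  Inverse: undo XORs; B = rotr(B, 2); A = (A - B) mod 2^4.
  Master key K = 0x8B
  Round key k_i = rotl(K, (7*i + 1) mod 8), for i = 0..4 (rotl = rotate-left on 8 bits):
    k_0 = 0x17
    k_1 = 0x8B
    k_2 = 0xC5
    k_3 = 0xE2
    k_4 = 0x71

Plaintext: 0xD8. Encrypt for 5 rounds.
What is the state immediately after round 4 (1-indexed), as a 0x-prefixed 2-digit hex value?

0x69

s_0 = plaintext = 0xD8
s_1 = Round(s_0, k_0) = 0x23
s_2 = Round(s_1, k_1) = 0xE4
s_3 = Round(s_2, k_2) = 0x7D
s_4 = Round(s_3, k_3) = 0x69
s_5 = Round(s_4, k_4) = 0xE1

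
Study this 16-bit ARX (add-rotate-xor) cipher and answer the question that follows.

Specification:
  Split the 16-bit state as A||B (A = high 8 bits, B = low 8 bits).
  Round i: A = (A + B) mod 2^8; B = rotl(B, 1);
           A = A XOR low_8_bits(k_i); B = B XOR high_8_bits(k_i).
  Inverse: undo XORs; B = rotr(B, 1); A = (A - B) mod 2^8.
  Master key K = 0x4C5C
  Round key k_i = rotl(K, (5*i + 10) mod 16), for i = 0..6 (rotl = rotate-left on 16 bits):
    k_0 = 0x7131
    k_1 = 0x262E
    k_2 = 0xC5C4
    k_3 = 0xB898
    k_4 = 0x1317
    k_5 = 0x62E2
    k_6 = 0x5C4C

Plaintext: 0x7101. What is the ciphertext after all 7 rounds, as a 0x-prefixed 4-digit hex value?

s_0 = plaintext = 0x7101
s_1 = Round(s_0, k_0) = 0x4373
s_2 = Round(s_1, k_1) = 0x98C0
s_3 = Round(s_2, k_2) = 0x9C44
s_4 = Round(s_3, k_3) = 0x7830
s_5 = Round(s_4, k_4) = 0xBF73
s_6 = Round(s_5, k_5) = 0xD084
s_7 = Round(s_6, k_6) = 0x1855

0x1855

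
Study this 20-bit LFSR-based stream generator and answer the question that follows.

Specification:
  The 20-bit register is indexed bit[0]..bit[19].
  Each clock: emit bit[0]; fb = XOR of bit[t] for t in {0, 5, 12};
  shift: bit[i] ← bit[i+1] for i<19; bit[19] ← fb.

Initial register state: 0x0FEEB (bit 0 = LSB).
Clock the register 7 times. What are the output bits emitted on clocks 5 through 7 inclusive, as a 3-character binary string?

reg_0 = 0x0FEEB
clock 1: out=1, reg = 0x87F75
clock 2: out=1, reg = 0xC3FBA
clock 3: out=0, reg = 0x61FDD
clock 4: out=1, reg = 0x30FEE
clock 5: out=0, reg = 0x987F7
clock 6: out=1, reg = 0x4C3FB
clock 7: out=1, reg = 0x261FD

011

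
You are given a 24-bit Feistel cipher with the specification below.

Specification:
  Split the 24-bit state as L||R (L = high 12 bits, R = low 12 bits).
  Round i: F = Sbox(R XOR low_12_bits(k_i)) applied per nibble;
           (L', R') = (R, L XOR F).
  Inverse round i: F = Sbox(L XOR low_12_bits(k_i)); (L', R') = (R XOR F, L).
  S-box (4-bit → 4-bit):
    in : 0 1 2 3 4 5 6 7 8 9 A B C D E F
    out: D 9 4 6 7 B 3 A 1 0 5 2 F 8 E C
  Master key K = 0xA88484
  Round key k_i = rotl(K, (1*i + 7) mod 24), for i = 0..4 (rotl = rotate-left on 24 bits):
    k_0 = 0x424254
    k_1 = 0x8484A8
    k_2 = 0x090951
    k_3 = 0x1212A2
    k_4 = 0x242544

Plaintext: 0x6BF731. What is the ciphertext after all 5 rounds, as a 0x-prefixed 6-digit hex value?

0xE4B114

s_0 = plaintext = 0x6BF731
s_1 = Round(s_0, k_0) = 0x731D84
s_2 = Round(s_1, k_1) = 0xD8477E
s_3 = Round(s_2, k_2) = 0x77E3C8
s_4 = Round(s_3, k_3) = 0x3C8E4B
s_5 = Round(s_4, k_4) = 0xE4B114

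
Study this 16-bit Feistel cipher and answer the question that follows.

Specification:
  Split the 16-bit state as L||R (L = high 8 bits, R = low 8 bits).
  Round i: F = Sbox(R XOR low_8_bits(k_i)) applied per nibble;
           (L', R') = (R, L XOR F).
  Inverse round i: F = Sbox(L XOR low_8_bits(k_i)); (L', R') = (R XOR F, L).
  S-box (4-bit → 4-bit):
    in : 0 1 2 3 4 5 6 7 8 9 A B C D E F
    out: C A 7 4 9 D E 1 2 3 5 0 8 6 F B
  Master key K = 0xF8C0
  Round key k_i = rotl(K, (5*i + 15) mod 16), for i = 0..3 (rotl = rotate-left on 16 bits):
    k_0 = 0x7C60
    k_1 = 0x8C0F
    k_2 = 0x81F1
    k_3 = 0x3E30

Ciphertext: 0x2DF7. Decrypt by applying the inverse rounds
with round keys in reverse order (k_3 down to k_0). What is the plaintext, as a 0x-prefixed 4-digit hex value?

s_0 = ciphertext = 0x2DF7
s_1 = InvRound(s_0, k_3) = 0x512D
s_2 = InvRound(s_1, k_2) = 0x7151
s_3 = InvRound(s_2, k_1) = 0x4E71
s_4 = InvRound(s_3, k_0) = 0x0E4E

0x0E4E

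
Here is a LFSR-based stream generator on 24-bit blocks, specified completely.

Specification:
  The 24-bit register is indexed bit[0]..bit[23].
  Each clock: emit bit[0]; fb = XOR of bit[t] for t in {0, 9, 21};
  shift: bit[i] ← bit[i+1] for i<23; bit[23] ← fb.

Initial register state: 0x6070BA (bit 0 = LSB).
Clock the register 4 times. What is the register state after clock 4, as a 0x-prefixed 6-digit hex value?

0x96070B

reg_0 = 0x6070BA
clock 1: out=0, reg = 0xB0385D
clock 2: out=1, reg = 0x581C2E
clock 3: out=0, reg = 0x2C0E17
clock 4: out=1, reg = 0x96070B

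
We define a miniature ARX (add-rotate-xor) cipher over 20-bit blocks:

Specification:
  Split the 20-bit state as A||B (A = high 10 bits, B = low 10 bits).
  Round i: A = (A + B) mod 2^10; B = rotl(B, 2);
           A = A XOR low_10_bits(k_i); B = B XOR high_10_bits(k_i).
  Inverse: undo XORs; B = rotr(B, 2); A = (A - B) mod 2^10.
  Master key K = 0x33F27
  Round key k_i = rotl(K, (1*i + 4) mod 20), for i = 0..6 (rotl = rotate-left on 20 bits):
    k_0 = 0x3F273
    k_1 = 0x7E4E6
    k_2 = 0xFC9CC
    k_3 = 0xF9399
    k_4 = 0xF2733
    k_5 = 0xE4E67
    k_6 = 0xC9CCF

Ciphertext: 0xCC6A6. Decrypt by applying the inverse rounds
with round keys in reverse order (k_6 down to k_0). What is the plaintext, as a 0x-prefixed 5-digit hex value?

s_0 = ciphertext = 0xCC6A6
s_1 = InvRound(s_0, k_6) = 0xA7960
s_2 = InvRound(s_1, k_5) = 0x4F7BC
s_3 = InvRound(s_2, k_4) = 0x3C51D
s_4 = InvRound(s_3, k_3) = 0x6A9BE
s_5 = InvRound(s_4, k_2) = 0xF4C93
s_6 = InvRound(s_5, k_1) = 0x36E5A
s_7 = InvRound(s_6, k_0) = 0xFFEA9

0xFFEA9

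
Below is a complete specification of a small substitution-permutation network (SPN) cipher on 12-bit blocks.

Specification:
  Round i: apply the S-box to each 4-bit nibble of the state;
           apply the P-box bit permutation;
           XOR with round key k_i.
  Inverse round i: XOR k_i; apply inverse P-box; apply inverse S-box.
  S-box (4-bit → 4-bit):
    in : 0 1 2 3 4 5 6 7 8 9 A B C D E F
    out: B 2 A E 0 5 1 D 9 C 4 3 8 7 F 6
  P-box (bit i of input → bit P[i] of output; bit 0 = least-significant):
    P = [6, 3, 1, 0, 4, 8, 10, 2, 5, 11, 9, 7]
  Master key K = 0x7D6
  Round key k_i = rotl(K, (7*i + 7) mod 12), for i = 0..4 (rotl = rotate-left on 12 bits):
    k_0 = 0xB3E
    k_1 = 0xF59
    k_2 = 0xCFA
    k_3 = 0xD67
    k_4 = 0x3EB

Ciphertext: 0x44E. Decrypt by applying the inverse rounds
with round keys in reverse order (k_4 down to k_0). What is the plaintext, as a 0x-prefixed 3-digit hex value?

s_0 = ciphertext = 0x44E
s_1 = InvRound(s_0, k_4) = 0x73C
s_2 = InvRound(s_1, k_3) = 0xF6E
s_3 = InvRound(s_2, k_2) = 0x904
s_4 = InvRound(s_3, k_1) = 0xA70
s_5 = InvRound(s_4, k_0) = 0x42D

0x42D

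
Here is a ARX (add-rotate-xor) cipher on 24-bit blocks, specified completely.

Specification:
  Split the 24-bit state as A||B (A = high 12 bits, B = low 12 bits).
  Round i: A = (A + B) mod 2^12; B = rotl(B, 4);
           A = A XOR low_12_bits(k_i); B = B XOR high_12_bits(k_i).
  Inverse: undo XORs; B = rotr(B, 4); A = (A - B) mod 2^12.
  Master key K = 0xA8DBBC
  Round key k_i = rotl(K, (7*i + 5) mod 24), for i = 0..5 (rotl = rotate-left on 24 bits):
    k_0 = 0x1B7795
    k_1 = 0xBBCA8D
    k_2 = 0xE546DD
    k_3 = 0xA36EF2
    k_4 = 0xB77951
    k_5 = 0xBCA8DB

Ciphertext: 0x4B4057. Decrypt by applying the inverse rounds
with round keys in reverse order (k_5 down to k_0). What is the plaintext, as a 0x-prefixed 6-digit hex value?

s_0 = ciphertext = 0x4B4057
s_1 = InvRound(s_0, k_5) = 0xEB6DB9
s_2 = InvRound(s_1, k_4) = 0x97BE6C
s_3 = InvRound(s_2, k_3) = 0xD44A45
s_4 = InvRound(s_3, k_2) = 0xA58141
s_5 = InvRound(s_4, k_1) = 0x326DAF
s_6 = InvRound(s_5, k_0) = 0xBF28C1

0xBF28C1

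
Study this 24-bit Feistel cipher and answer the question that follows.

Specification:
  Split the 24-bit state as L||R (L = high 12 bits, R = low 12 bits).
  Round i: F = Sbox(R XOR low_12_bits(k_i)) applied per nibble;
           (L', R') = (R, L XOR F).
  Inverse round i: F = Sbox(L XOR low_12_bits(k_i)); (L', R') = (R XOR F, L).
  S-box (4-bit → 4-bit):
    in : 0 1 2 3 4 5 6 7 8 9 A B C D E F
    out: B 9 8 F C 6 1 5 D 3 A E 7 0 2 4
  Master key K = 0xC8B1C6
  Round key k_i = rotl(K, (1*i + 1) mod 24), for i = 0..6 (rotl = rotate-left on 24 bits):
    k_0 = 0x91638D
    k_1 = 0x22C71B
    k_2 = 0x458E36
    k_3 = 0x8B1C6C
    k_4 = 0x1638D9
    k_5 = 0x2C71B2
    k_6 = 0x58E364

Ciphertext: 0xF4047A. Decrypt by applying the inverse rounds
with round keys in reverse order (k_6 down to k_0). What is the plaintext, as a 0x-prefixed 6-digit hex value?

0x52DFB5

s_0 = ciphertext = 0xF4047A
s_1 = InvRound(s_0, k_6) = 0x3F6F40
s_2 = InvRound(s_1, k_5) = 0x78C3F6
s_3 = InvRound(s_2, k_4) = 0x79078C
s_4 = InvRound(s_3, k_3) = 0x9CB790
s_5 = InvRound(s_4, k_2) = 0x2D09CB
s_6 = InvRound(s_5, k_1) = 0xFB52D0
s_7 = InvRound(s_6, k_0) = 0x52DFB5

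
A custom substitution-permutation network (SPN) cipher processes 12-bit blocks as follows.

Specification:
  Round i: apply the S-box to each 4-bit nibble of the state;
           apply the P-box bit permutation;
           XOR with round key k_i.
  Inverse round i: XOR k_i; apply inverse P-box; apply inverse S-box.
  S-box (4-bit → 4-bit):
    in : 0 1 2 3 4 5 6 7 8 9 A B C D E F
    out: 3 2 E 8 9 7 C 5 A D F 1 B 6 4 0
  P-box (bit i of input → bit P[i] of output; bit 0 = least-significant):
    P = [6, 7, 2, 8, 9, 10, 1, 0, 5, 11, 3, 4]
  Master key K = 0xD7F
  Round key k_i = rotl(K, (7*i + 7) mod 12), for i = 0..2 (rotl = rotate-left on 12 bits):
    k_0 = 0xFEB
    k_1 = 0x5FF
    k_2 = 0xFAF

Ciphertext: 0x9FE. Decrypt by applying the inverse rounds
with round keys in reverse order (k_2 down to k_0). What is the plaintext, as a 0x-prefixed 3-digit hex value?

0x04A

s_0 = ciphertext = 0x9FE
s_1 = InvRound(s_0, k_2) = 0x3CB
s_2 = InvRound(s_1, k_1) = 0x40E
s_3 = InvRound(s_2, k_0) = 0x04A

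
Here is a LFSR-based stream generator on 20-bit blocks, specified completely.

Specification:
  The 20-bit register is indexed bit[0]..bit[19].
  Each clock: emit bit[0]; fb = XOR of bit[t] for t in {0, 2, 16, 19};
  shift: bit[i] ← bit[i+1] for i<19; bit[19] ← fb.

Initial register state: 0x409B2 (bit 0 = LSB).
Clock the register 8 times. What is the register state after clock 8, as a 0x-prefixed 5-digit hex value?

reg_0 = 0x409B2
clock 1: out=0, reg = 0x204D9
clock 2: out=1, reg = 0x9026C
clock 3: out=0, reg = 0xC8136
clock 4: out=0, reg = 0x6409B
clock 5: out=1, reg = 0xB204D
clock 6: out=1, reg = 0x59026
clock 7: out=0, reg = 0x2C813
clock 8: out=1, reg = 0x96409

0x96409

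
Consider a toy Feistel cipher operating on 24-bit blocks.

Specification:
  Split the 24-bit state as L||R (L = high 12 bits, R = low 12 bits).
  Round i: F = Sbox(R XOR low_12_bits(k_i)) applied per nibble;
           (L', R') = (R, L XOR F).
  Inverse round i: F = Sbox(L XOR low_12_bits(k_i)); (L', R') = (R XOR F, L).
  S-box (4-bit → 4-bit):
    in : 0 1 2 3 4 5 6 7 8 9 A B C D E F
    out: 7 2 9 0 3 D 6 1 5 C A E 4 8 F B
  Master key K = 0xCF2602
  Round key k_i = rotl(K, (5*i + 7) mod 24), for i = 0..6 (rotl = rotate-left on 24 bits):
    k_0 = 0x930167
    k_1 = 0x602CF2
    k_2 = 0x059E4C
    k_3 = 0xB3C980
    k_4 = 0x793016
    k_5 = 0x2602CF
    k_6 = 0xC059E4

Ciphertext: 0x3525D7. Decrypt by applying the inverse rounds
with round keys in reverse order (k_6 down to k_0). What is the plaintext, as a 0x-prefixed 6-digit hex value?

0xB32427

s_0 = ciphertext = 0x3525D7
s_1 = InvRound(s_0, k_6) = 0xF31352
s_2 = InvRound(s_1, k_5) = 0xBEDF31
s_3 = InvRound(s_2, k_4) = 0x18FBED
s_4 = InvRound(s_3, k_3) = 0xE9618F
s_5 = InvRound(s_4, k_2) = 0x605E96
s_6 = InvRound(s_5, k_1) = 0x427605
s_7 = InvRound(s_6, k_0) = 0xB32427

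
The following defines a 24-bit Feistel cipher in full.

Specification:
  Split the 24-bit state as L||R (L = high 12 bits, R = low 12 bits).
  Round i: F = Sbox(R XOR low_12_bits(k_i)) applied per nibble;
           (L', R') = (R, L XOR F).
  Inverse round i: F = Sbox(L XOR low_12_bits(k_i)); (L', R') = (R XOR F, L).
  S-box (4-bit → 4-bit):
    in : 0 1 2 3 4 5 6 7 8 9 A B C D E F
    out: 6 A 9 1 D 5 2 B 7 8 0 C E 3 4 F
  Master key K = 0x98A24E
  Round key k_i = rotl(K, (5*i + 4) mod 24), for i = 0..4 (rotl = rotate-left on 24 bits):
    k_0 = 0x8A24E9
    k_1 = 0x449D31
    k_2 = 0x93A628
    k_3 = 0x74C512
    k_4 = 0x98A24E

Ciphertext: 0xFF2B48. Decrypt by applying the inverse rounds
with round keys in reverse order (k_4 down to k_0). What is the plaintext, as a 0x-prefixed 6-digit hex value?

0xBEA931

s_0 = ciphertext = 0xFF2B48
s_1 = InvRound(s_0, k_4) = 0x886FF2
s_2 = InvRound(s_1, k_3) = 0xC7F886
s_3 = InvRound(s_2, k_2) = 0x8DDC7F
s_4 = InvRound(s_3, k_1) = 0x9318DD
s_5 = InvRound(s_4, k_0) = 0xBEA931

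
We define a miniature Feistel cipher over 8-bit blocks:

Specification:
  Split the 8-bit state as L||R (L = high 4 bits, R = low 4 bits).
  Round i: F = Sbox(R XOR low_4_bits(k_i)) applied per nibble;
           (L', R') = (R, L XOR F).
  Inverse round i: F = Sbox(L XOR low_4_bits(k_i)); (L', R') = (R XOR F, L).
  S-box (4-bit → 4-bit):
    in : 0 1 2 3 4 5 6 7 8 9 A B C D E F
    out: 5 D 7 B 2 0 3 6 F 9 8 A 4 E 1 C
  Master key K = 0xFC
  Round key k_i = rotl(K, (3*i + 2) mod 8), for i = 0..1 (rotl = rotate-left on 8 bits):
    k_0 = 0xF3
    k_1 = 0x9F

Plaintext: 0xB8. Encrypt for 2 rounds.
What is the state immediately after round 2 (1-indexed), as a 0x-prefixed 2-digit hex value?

s_0 = plaintext = 0xB8
s_1 = Round(s_0, k_0) = 0x81
s_2 = Round(s_1, k_1) = 0x19

0x19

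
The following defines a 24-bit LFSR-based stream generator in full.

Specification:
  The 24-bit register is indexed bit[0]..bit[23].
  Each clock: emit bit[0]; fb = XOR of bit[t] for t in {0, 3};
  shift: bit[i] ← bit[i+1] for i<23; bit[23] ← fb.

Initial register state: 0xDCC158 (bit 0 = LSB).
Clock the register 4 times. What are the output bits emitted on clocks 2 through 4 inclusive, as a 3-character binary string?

001

reg_0 = 0xDCC158
clock 1: out=0, reg = 0xEE60AC
clock 2: out=0, reg = 0xF73056
clock 3: out=0, reg = 0x7B982B
clock 4: out=1, reg = 0x3DCC15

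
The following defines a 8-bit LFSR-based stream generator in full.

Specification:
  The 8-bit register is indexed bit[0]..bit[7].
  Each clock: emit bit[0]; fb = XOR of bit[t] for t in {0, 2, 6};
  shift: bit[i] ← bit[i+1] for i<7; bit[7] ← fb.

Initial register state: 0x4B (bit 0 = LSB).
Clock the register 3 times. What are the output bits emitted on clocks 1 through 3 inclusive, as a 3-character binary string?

110

reg_0 = 0x4B
clock 1: out=1, reg = 0x25
clock 2: out=1, reg = 0x12
clock 3: out=0, reg = 0x09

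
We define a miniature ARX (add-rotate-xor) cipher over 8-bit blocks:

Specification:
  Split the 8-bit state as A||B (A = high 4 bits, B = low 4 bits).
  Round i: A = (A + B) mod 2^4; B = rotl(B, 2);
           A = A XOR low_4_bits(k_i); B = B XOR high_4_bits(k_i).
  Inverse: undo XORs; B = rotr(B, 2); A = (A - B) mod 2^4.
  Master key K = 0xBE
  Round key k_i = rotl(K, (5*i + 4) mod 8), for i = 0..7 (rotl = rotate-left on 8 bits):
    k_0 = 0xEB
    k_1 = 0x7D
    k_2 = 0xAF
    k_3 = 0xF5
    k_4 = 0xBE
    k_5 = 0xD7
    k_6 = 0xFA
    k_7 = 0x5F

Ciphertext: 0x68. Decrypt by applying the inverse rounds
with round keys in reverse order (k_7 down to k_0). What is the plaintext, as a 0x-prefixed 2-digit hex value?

0xA8

s_0 = ciphertext = 0x68
s_1 = InvRound(s_0, k_7) = 0x27
s_2 = InvRound(s_1, k_6) = 0x62
s_3 = InvRound(s_2, k_5) = 0x2F
s_4 = InvRound(s_3, k_4) = 0xB1
s_5 = InvRound(s_4, k_3) = 0x3B
s_6 = InvRound(s_5, k_2) = 0x84
s_7 = InvRound(s_6, k_1) = 0x9C
s_8 = InvRound(s_7, k_0) = 0xA8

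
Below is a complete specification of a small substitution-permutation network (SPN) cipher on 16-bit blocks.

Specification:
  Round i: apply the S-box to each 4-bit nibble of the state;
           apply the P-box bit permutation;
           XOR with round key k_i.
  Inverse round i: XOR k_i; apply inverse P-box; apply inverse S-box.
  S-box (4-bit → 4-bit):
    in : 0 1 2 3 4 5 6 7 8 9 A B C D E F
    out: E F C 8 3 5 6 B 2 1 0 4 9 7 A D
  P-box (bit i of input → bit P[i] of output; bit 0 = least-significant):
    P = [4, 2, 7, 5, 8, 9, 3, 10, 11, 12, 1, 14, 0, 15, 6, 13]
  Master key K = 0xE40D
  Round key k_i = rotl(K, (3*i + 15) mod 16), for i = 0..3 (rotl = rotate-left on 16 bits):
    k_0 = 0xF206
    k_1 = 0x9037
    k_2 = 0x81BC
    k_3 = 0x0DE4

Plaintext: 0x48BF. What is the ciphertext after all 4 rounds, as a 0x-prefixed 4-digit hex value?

s_0 = plaintext = 0x48BF
s_1 = Round(s_0, k_0) = 0x62BF
s_2 = Round(s_1, k_1) = 0x50CD
s_3 = Round(s_2, k_2) = 0xD46B
s_4 = Round(s_3, k_3) = 0x972D

0x972D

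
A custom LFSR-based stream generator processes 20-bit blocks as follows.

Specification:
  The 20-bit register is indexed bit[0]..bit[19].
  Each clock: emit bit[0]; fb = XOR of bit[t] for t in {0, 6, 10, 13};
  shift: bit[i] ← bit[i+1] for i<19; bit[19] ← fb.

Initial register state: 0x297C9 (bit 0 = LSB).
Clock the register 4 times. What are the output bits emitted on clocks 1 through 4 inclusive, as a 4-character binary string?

1001

reg_0 = 0x297C9
clock 1: out=1, reg = 0x94BE4
clock 2: out=0, reg = 0xCA5F2
clock 3: out=0, reg = 0xE52F9
clock 4: out=1, reg = 0x7297C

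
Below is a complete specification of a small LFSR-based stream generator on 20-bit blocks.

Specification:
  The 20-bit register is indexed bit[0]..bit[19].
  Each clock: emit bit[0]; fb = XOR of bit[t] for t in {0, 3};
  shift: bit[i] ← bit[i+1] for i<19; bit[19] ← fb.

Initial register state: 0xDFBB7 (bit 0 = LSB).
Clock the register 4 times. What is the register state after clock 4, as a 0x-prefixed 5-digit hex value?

reg_0 = 0xDFBB7
clock 1: out=1, reg = 0xEFDDB
clock 2: out=1, reg = 0x77EED
clock 3: out=1, reg = 0x3BF76
clock 4: out=0, reg = 0x1DFBB

0x1DFBB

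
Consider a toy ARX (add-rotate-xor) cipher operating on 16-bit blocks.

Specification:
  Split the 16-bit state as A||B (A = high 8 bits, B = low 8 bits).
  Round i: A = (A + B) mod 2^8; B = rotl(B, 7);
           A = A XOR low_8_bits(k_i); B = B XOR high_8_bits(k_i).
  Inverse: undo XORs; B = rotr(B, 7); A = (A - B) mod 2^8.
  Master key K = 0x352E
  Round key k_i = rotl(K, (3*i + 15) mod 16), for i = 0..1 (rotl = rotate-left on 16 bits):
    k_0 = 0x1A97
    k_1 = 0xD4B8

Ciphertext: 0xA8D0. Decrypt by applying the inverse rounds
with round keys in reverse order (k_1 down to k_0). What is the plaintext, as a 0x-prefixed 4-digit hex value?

s_0 = ciphertext = 0xA8D0
s_1 = InvRound(s_0, k_1) = 0x0808
s_2 = InvRound(s_1, k_0) = 0x7B24

0x7B24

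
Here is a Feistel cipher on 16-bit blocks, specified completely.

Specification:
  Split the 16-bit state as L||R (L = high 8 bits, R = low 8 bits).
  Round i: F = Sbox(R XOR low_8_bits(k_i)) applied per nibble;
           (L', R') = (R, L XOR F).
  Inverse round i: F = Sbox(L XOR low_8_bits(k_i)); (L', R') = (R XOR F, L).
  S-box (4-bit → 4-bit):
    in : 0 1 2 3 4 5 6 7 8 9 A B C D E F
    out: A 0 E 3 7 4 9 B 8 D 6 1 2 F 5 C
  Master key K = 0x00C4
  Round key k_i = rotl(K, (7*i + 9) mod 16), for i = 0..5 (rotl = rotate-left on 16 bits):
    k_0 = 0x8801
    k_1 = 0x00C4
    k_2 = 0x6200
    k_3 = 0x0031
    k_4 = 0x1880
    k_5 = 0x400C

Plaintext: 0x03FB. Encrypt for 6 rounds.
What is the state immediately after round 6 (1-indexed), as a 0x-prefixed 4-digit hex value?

0xA828

s_0 = plaintext = 0x03FB
s_1 = Round(s_0, k_0) = 0xFBC5
s_2 = Round(s_1, k_1) = 0xC55B
s_3 = Round(s_2, k_2) = 0x5B84
s_4 = Round(s_3, k_3) = 0x844F
s_5 = Round(s_4, k_4) = 0x4FA8
s_6 = Round(s_5, k_5) = 0xA828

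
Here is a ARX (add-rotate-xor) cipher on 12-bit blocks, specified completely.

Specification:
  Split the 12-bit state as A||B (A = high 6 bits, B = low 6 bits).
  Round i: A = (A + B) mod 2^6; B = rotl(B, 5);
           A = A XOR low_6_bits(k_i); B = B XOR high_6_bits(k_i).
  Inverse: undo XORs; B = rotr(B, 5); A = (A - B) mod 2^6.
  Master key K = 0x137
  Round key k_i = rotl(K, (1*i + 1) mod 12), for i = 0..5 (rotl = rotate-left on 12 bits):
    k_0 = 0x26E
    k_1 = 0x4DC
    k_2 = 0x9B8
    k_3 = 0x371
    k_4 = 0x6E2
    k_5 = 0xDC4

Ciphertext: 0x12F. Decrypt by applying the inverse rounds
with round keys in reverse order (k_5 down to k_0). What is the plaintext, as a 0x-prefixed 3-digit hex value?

0x70D

s_0 = ciphertext = 0x12F
s_1 = InvRound(s_0, k_5) = 0x430
s_2 = InvRound(s_1, k_4) = 0x6D7
s_3 = InvRound(s_2, k_3) = 0xDB4
s_4 = InvRound(s_3, k_2) = 0xAA4
s_5 = InvRound(s_4, k_1) = 0x1EF
s_6 = InvRound(s_5, k_0) = 0x70D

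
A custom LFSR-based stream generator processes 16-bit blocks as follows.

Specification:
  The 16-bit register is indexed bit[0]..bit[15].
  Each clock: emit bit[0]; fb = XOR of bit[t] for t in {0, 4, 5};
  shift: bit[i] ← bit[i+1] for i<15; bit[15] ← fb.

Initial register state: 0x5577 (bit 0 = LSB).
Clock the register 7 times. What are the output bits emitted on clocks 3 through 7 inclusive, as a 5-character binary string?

reg_0 = 0x5577
clock 1: out=1, reg = 0xAABB
clock 2: out=1, reg = 0xD55D
clock 3: out=1, reg = 0x6AAE
clock 4: out=0, reg = 0xB557
clock 5: out=1, reg = 0x5AAB
clock 6: out=1, reg = 0x2D55
clock 7: out=1, reg = 0x16AA

10111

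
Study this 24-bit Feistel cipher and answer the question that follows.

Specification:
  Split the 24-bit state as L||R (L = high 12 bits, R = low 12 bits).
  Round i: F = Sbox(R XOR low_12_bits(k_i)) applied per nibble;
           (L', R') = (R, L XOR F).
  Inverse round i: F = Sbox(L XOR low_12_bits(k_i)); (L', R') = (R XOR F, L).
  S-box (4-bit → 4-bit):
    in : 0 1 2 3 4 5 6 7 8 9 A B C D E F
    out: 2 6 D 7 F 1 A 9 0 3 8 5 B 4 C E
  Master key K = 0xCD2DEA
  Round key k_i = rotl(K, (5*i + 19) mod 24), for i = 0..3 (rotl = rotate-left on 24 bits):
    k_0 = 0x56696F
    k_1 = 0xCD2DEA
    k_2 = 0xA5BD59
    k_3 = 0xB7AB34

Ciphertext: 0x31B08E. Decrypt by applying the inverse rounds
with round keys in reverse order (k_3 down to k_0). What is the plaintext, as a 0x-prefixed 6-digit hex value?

s_0 = ciphertext = 0x31B08E
s_1 = InvRound(s_0, k_3) = 0x05031B
s_2 = InvRound(s_1, k_2) = 0x738050
s_3 = InvRound(s_2, k_1) = 0x81D738
s_4 = InvRound(s_3, k_0) = 0x1A581D

0x1A581D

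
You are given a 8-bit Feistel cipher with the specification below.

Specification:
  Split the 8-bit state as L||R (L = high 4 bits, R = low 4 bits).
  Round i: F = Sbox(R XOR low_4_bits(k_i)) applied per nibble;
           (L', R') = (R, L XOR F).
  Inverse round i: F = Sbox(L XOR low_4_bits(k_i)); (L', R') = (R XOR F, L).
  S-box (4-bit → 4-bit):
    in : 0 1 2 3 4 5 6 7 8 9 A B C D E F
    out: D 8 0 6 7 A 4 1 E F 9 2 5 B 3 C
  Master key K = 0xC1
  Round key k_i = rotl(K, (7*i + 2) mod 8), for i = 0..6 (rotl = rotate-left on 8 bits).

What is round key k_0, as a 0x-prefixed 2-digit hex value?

K = 0xC1
k_0 = rotl(K, (7*0+2) mod 8) = rotl(K, 2) = 0x07

0x07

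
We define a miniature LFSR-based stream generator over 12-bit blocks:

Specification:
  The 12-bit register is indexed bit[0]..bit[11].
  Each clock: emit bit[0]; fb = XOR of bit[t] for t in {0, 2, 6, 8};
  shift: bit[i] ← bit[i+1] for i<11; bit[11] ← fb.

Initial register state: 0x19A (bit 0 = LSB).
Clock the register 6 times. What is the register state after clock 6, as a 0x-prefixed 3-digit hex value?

reg_0 = 0x19A
clock 1: out=0, reg = 0x8CD
clock 2: out=1, reg = 0xC66
clock 3: out=0, reg = 0x633
clock 4: out=1, reg = 0xB19
clock 5: out=1, reg = 0x58C
clock 6: out=0, reg = 0x2C6

0x2C6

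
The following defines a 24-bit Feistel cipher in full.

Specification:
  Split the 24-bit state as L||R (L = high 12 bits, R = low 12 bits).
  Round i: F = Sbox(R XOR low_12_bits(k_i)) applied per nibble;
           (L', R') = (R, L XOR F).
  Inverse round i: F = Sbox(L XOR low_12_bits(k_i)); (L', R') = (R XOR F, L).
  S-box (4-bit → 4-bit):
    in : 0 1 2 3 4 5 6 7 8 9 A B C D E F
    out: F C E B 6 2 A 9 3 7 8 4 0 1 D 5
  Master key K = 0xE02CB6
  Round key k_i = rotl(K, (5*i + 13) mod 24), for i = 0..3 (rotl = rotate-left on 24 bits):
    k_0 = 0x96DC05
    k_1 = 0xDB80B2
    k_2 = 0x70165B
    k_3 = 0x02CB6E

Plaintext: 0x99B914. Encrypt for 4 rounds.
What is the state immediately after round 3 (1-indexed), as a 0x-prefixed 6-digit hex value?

0xDC6F26

s_0 = plaintext = 0x99B914
s_1 = Round(s_0, k_0) = 0x914B57
s_2 = Round(s_1, k_1) = 0xB57DC6
s_3 = Round(s_2, k_2) = 0xDC6F26
s_4 = Round(s_3, k_3) = 0xF26BA5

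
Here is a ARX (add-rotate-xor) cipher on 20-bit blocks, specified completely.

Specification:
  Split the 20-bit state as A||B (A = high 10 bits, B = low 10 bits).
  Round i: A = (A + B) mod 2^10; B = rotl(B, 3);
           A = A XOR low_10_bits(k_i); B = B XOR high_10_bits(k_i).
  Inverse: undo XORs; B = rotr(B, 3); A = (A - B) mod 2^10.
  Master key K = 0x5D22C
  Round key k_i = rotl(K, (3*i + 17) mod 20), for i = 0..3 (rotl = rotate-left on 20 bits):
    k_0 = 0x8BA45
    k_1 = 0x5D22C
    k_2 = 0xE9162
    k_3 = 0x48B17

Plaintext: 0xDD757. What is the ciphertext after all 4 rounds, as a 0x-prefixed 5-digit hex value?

s_0 = plaintext = 0xDD757
s_1 = Round(s_0, k_0) = 0x22490
s_2 = Round(s_1, k_1) = 0xCD5F5
s_3 = Round(s_2, k_2) = 0x1200F
s_4 = Round(s_3, k_3) = 0xD015A

0xD015A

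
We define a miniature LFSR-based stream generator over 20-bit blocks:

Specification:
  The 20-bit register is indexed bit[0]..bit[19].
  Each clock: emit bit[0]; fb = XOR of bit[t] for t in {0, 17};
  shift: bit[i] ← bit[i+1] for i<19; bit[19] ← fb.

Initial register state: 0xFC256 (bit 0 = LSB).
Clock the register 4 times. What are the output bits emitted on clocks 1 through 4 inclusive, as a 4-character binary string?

reg_0 = 0xFC256
clock 1: out=0, reg = 0xFE12B
clock 2: out=1, reg = 0x7F095
clock 3: out=1, reg = 0x3F84A
clock 4: out=0, reg = 0x9FC25

0110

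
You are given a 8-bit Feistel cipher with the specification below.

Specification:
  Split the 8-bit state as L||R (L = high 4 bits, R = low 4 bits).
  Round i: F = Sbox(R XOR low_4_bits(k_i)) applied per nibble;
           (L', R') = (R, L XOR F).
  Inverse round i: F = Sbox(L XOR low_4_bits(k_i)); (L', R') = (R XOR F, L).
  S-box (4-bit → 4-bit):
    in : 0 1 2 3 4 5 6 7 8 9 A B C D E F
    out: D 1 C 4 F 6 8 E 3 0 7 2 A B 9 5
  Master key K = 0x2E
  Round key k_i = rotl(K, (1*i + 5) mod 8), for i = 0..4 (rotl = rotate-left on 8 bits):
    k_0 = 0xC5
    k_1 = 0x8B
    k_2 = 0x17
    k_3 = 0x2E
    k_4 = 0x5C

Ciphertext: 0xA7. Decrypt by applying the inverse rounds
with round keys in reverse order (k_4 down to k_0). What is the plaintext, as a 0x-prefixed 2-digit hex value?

s_0 = ciphertext = 0xA7
s_1 = InvRound(s_0, k_4) = 0xFA
s_2 = InvRound(s_1, k_3) = 0xBF
s_3 = InvRound(s_2, k_2) = 0x5B
s_4 = InvRound(s_3, k_1) = 0x25
s_5 = InvRound(s_4, k_0) = 0xB2

0xB2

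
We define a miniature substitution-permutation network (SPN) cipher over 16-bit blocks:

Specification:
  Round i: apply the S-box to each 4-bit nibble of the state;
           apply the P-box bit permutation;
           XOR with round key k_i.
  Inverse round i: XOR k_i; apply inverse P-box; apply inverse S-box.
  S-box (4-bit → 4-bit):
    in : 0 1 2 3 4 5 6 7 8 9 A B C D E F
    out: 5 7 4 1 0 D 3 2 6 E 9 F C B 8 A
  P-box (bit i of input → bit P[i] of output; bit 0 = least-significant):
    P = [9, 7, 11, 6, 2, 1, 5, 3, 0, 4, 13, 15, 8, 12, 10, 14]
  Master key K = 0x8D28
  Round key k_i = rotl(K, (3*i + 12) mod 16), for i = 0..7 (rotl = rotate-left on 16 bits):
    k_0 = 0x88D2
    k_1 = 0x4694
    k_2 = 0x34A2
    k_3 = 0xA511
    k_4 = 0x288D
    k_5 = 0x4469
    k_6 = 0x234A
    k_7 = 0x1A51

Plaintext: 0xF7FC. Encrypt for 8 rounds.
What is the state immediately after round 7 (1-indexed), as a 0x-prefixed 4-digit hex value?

s_0 = plaintext = 0xF7FC
s_1 = Round(s_0, k_0) = 0xD088
s_2 = Round(s_1, k_1) = 0x3F37
s_3 = Round(s_2, k_2) = 0xB536
s_4 = Round(s_3, k_3) = 0x5294
s_5 = Round(s_4, k_4) = 0x4DA7
s_6 = Round(s_5, k_5) = 0xC4F4
s_7 = Round(s_6, k_6) = 0x6740
s_8 = Round(s_7, k_7) = 0x0141

0x6740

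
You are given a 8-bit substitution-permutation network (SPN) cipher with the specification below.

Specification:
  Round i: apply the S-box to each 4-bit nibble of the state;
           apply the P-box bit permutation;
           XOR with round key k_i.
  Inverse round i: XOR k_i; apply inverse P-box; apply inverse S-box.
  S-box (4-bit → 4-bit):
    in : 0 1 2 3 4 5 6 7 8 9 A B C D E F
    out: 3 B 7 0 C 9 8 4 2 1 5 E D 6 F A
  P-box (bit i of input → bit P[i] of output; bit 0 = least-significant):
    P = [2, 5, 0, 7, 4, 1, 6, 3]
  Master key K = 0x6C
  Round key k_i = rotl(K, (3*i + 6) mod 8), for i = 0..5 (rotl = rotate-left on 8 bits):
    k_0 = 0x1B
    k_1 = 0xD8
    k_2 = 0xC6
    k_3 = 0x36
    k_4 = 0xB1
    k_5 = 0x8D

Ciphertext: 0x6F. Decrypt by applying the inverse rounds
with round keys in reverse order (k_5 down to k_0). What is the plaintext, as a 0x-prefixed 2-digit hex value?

s_0 = ciphertext = 0x6F
s_1 = InvRound(s_0, k_5) = 0xDF
s_2 = InvRound(s_1, k_4) = 0xB0
s_3 = InvRound(s_2, k_3) = 0x85
s_4 = InvRound(s_3, k_2) = 0xD7
s_5 = InvRound(s_4, k_1) = 0xFA
s_6 = InvRound(s_5, k_0) = 0x7B

0x7B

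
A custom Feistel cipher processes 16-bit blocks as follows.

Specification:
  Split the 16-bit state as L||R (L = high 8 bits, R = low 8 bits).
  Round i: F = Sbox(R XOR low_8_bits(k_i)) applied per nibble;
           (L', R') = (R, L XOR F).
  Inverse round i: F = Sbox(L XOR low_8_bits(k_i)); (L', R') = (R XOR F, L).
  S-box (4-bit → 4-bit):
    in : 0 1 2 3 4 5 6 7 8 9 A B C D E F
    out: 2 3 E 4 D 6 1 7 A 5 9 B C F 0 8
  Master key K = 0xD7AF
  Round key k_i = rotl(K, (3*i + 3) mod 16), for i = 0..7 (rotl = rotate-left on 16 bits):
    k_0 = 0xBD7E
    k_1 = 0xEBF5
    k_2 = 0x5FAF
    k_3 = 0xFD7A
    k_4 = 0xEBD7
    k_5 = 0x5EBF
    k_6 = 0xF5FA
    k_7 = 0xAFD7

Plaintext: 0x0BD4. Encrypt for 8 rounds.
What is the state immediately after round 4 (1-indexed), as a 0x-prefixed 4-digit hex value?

s_0 = plaintext = 0x0BD4
s_1 = Round(s_0, k_0) = 0xD492
s_2 = Round(s_1, k_1) = 0x92C3
s_3 = Round(s_2, k_2) = 0xC38E
s_4 = Round(s_3, k_3) = 0x8E4E
s_5 = Round(s_4, k_4) = 0x4EDB
s_6 = Round(s_5, k_5) = 0xDB53
s_7 = Round(s_6, k_6) = 0x534E
s_8 = Round(s_7, k_7) = 0x4E06

0x8E4E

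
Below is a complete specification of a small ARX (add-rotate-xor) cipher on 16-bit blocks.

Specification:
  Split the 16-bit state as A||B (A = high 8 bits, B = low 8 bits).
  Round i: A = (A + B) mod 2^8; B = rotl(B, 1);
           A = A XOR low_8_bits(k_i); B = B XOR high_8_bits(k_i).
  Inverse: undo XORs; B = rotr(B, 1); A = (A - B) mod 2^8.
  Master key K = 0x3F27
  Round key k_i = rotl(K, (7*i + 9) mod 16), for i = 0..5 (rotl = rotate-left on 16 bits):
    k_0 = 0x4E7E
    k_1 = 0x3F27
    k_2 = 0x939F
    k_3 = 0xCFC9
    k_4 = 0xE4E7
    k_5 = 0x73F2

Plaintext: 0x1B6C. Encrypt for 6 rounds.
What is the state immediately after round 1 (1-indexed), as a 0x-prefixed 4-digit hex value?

0xF996

s_0 = plaintext = 0x1B6C
s_1 = Round(s_0, k_0) = 0xF996
s_2 = Round(s_1, k_1) = 0xA812
s_3 = Round(s_2, k_2) = 0x25B7
s_4 = Round(s_3, k_3) = 0x15A0
s_5 = Round(s_4, k_4) = 0x52A5
s_6 = Round(s_5, k_5) = 0x0538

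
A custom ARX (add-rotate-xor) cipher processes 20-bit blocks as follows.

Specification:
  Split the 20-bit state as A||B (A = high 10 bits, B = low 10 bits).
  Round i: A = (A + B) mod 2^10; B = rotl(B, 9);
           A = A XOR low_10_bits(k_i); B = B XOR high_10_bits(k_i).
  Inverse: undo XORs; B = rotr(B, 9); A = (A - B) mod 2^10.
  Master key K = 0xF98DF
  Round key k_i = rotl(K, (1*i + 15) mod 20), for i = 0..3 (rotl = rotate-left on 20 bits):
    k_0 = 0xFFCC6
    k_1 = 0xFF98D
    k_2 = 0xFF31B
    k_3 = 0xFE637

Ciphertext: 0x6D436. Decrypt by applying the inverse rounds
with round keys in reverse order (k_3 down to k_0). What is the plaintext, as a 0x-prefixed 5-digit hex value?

0x1B31C

s_0 = ciphertext = 0x6D436
s_1 = InvRound(s_0, k_3) = 0xF8F9F
s_2 = InvRound(s_1, k_2) = 0x0C8C6
s_3 = InvRound(s_2, k_1) = 0xD3A71
s_4 = InvRound(s_3, k_0) = 0x1B31C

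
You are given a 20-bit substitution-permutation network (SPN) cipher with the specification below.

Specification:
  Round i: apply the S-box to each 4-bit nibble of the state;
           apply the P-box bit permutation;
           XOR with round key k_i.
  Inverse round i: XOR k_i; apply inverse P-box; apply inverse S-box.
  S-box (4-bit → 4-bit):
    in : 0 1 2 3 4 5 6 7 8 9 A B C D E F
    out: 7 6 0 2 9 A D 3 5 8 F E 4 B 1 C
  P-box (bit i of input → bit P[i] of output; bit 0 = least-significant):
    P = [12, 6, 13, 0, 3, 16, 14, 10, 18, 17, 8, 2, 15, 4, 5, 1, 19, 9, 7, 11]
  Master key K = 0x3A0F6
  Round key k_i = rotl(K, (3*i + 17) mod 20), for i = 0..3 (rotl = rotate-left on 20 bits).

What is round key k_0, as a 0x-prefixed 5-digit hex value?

0xC741E

K = 0x3A0F6
k_0 = rotl(K, (3*0+17) mod 20) = rotl(K, 17) = 0xC741E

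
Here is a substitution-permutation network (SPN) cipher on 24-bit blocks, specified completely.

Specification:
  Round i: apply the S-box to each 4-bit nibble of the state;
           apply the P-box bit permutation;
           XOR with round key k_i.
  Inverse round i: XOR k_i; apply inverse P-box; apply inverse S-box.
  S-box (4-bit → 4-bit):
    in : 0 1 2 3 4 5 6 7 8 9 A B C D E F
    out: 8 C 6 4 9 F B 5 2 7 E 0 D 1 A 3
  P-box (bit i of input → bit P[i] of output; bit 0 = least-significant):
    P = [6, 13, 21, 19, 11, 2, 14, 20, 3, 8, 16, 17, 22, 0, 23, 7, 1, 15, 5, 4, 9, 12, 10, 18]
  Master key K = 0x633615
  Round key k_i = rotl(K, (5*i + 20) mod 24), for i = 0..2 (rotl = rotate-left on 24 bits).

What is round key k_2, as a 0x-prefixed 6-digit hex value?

K = 0x633615
k_0 = rotl(K, (5*0+20) mod 24) = rotl(K, 20) = 0x563361
k_1 = rotl(K, (5*1+20) mod 24) = rotl(K, 1) = 0xC66C2A
k_2 = rotl(K, (5*2+20) mod 24) = rotl(K, 6) = 0xCD8558

0xCD8558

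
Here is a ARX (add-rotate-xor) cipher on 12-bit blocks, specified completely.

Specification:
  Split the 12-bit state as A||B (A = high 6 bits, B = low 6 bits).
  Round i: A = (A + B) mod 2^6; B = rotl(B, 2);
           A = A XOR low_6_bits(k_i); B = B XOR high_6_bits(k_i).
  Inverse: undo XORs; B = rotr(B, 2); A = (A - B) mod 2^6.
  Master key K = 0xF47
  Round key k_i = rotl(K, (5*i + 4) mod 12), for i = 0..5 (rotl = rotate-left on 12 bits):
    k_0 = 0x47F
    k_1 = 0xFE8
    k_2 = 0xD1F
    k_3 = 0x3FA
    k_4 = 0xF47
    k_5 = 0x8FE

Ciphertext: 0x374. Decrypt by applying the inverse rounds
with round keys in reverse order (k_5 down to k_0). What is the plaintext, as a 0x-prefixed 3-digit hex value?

s_0 = ciphertext = 0x374
s_1 = InvRound(s_0, k_5) = 0xFB5
s_2 = InvRound(s_1, k_4) = 0xDC2
s_3 = InvRound(s_2, k_3) = 0xE93
s_4 = InvRound(s_3, k_2) = 0xB39
s_5 = InvRound(s_4, k_1) = 0x8E1
s_6 = InvRound(s_5, k_0) = 0x40C

0x40C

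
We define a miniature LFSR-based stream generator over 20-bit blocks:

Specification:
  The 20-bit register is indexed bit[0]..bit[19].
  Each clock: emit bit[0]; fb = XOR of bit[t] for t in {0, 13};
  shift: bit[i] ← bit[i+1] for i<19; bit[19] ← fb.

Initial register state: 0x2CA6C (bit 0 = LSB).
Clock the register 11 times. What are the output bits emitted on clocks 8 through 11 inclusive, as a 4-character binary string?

reg_0 = 0x2CA6C
clock 1: out=0, reg = 0x16536
clock 2: out=0, reg = 0x8B29B
clock 3: out=1, reg = 0x4594D
clock 4: out=1, reg = 0xA2CA6
clock 5: out=0, reg = 0xD1653
clock 6: out=1, reg = 0xE8B29
clock 7: out=1, reg = 0xF4594
clock 8: out=0, reg = 0x7A2CA
clock 9: out=0, reg = 0xBD165
clock 10: out=1, reg = 0xDE8B2
clock 11: out=0, reg = 0xEF459

0010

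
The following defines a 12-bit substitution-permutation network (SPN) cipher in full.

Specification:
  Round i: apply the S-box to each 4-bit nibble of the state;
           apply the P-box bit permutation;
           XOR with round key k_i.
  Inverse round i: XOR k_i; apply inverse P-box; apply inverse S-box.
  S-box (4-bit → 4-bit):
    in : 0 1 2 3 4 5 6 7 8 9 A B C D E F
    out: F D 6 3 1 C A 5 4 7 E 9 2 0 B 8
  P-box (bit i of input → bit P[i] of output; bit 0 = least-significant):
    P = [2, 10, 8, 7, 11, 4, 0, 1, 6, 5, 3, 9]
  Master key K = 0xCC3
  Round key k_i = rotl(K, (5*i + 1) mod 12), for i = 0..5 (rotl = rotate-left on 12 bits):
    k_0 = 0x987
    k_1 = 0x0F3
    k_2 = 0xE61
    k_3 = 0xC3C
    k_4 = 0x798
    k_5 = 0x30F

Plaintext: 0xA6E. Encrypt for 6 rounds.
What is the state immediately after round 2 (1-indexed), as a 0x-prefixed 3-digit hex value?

s_0 = plaintext = 0xA6E
s_1 = Round(s_0, k_0) = 0xF39
s_2 = Round(s_1, k_1) = 0xFE7
s_3 = Round(s_2, k_2) = 0x577
s_4 = Round(s_3, k_3) = 0x731
s_5 = Round(s_4, k_4) = 0xE44
s_6 = Round(s_5, k_5) = 0x96B

0xFE7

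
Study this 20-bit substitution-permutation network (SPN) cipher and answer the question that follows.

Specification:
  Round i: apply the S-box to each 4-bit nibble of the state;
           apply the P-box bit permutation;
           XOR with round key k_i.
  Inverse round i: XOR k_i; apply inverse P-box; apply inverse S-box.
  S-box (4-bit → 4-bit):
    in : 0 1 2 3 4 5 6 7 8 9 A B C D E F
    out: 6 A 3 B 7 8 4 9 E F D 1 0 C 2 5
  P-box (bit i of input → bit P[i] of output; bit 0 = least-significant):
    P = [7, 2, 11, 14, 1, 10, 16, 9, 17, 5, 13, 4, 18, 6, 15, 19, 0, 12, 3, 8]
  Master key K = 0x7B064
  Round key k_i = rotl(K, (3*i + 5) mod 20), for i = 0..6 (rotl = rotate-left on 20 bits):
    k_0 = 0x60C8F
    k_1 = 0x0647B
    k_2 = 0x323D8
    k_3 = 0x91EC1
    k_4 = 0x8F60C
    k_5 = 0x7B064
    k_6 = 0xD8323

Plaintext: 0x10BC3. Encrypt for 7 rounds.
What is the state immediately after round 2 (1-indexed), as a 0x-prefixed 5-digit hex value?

0x9D0E0

s_0 = plaintext = 0x10BC3
s_1 = Round(s_0, k_0) = 0x4DD4B
s_2 = Round(s_1, k_1) = 0x9D0E0
s_3 = Round(s_2, k_2) = 0xB9EF5
s_4 = Round(s_3, k_3) = 0x4DEA2
s_5 = Round(s_4, k_4) = 0x164A3
s_6 = Round(s_5, k_5) = 0x443C2
s_7 = Round(s_6, k_6) = 0xB13DE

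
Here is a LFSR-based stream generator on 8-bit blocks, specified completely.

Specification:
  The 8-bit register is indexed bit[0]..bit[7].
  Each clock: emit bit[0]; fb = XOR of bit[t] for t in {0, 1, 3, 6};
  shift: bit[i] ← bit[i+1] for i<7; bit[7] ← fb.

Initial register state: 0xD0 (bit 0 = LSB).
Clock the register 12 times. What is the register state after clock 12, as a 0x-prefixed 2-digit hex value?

0xED

reg_0 = 0xD0
clock 1: out=0, reg = 0xE8
clock 2: out=0, reg = 0x74
clock 3: out=0, reg = 0xBA
clock 4: out=0, reg = 0x5D
clock 5: out=1, reg = 0xAE
clock 6: out=0, reg = 0x57
clock 7: out=1, reg = 0xAB
clock 8: out=1, reg = 0xD5
clock 9: out=1, reg = 0x6A
clock 10: out=0, reg = 0xB5
clock 11: out=1, reg = 0xDA
clock 12: out=0, reg = 0xED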